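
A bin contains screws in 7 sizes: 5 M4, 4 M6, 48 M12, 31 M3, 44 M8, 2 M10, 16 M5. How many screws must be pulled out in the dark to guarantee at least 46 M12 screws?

The worst case draws every non-M12 screw first: 5 + 4 + 31 + 44 + 2 + 16 = 102.
The next 46 draws are then forced to be M12, giving 102 + 46 = 148.

148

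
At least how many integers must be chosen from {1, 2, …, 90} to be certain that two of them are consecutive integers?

46

Partition {1, …, 90} into 45 pairs: {1,2}, {3,4}, …, {89,90}.
Choosing 45 integers — say the 45 even numbers 2, 4, …, 90 — takes one from each pair and avoids the property.
Choosing 46 forces two into the same pair by pigeonhole, and those are consecutive. So 46.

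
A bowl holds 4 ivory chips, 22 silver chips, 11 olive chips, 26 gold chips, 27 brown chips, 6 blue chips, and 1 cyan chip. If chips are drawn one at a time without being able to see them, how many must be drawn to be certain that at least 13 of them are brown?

The worst case draws every non-brown chip first: 4 + 22 + 11 + 26 + 6 + 1 = 70.
The next 13 draws are then forced to be brown, giving 70 + 13 = 83.

83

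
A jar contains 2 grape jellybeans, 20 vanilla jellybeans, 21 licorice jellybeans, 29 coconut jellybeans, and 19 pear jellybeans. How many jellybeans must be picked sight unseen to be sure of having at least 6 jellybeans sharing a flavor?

23

In the worst case we take at most 5 of each flavor, but all 2 grape (fewer than 5), giving 2 + 5 + 5 + 5 + 5 = 22.
One more jellybean then forces some flavor to 6, so 22 + 1 = 23.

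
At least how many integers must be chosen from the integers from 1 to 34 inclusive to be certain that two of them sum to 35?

Partition {1, …, 34} into 17 pairs: {1,34}, {2,33}, …, {17,18}.
Choosing 17 integers — say the integers 1 through 17 — takes one from each pair and avoids the property.
Choosing 18 forces two into the same pair by pigeonhole, and those sum to 35. So 18.

18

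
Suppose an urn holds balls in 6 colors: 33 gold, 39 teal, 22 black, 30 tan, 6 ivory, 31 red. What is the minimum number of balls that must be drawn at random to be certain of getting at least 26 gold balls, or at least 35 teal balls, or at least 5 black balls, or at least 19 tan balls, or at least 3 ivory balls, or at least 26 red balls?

Each of the 6 colors has its own threshold; avoid all of them simultaneously.
The worst case stops just short of every target: 25 gold, 34 teal, 4 black, 18 tan, 2 ivory, 25 red — 25 + 34 + 4 + 18 + 2 + 25 = 108 balls.
One more ball must push some color to its target, so 108 + 1 = 109.

109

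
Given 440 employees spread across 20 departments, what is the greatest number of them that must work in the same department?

22

The 440 employees fall into 20 departments.
If each of the 20 departments held at most 21, the total would be at most 20 × 21 = 420 < 440, a contradiction.
So at least one holds ⌈440/20⌉ = 22.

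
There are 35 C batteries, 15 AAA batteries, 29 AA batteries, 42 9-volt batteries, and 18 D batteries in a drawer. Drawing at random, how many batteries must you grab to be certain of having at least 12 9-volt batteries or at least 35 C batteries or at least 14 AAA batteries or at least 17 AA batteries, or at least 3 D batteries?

The worst case stops just short of every target: 34 C, 13 AAA, 16 AA, 11 9-volt, 2 D — 34 + 13 + 16 + 11 + 2 = 76 batteries.
One more battery must push some type to its target, so 76 + 1 = 77.

77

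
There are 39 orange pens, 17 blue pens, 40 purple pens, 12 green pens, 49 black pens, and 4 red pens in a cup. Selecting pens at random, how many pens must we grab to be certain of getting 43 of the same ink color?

Treat the 6 ink colors as pigeonholes.
In the worst case we take at most 42 of each ink color, but all 39 orange, all 17 blue, all 40 purple, all 12 green, and all 4 red (fewer than 42), giving 39 + 17 + 40 + 12 + 42 + 4 = 154.
One more pen then forces some ink color to 43, so 154 + 1 = 155.

155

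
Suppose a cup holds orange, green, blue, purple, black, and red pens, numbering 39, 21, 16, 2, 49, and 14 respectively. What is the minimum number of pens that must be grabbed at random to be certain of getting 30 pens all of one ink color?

112

In the worst case we take at most 29 of each ink color, but all 21 green, all 16 blue, all 2 purple, and all 14 red (fewer than 29), giving 29 + 21 + 16 + 2 + 29 + 14 = 111.
One more pen then forces some ink color to 30, so 111 + 1 = 112.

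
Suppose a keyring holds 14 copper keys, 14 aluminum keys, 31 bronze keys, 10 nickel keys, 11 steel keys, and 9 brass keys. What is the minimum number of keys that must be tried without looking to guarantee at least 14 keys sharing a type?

70

In the worst case we take at most 13 of each type, but all 10 nickel, all 11 steel, and all 9 brass (fewer than 13), giving 13 + 13 + 13 + 10 + 11 + 9 = 69.
One more key then forces some type to 14, so 69 + 1 = 70.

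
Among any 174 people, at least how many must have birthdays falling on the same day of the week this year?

There are 7 days of the week, which serve as the pigeonholes.
If each of the 7 days of the week held at most 24, the total would be at most 7 × 24 = 168 < 174, a contradiction.
So at least one holds ⌈174/7⌉ = 25.

25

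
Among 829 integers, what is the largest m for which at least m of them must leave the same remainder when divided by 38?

22

The 829 integers fall into 38 residue classes modulo 38.
If each of the 38 residue classes modulo 38 held at most 21, the total would be at most 38 × 21 = 798 < 829, a contradiction.
So at least one holds ⌈829/38⌉ = 22.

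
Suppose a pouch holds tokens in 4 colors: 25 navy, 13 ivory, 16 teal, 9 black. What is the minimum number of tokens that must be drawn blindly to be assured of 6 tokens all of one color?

21

Treat the 4 colors as pigeonholes.
The worst case takes 5 tokens of each color without reaching 6 of any: 4 × 5 = 20.
The next token must bring some color to 6, so 20 + 1 = 21.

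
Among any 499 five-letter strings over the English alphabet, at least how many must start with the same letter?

There are 26 possible first letters, which serve as the pigeonholes.
If each of the 26 possible first letters held at most 19, the total would be at most 26 × 19 = 494 < 499, a contradiction.
So at least one holds ⌈499/26⌉ = 20.

20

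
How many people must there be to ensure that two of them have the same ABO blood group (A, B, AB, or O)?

There are 4 ABO blood groups acting as pigeonholes.
With 4 people we could place one in each, avoiding any repeat.
One more forces some class to hold 2, so 4 + 1 = 5.

5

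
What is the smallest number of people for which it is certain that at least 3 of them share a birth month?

25

There are 12 months of the year acting as pigeonholes.
With 12 × 2 = 24 people we could place exactly 2 in each, with no class reaching 3.
One more forces some class to hold 3, so 24 + 1 = 25.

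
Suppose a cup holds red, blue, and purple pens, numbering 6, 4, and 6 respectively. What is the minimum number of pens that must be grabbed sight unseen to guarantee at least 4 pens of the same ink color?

The worst case takes 3 pens of each ink color without reaching 4 of any: 3 × 3 = 9.
The next pen must bring some ink color to 4, so 9 + 1 = 10.

10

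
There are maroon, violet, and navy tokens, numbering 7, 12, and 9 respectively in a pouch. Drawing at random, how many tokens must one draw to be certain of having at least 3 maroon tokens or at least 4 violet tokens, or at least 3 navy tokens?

8

The worst case stops just short of every target: 2 maroon, 3 violet, 2 navy — 2 + 3 + 2 = 7 tokens.
One more token must push some color to its target, so 7 + 1 = 8.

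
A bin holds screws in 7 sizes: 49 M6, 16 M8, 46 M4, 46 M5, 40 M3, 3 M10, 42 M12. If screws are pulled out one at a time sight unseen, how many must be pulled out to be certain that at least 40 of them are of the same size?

In the worst case we take at most 39 of each size, but all 16 M8 and all 3 M10 (fewer than 39), giving 39 + 16 + 39 + 39 + 39 + 3 + 39 = 214.
One more screw then forces some size to 40, so 214 + 1 = 215.

215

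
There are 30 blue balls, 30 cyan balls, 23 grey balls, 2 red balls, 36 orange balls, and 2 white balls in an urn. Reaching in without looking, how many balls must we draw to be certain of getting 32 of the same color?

119

In the worst case we take at most 31 of each color, but all 30 blue, all 30 cyan, all 23 grey, all 2 red, and all 2 white (fewer than 31), giving 30 + 30 + 23 + 2 + 31 + 2 = 118.
One more ball then forces some color to 32, so 118 + 1 = 119.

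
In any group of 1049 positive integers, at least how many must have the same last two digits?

There are 100 possible two-digit endings, which serve as the pigeonholes.
If each of the 100 possible two-digit endings held at most 10, the total would be at most 100 × 10 = 1000 < 1049, a contradiction.
So at least one holds ⌈1049/100⌉ = 11.

11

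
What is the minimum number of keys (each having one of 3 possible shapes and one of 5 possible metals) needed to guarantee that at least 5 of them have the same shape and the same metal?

61

There are 3 × 5 = 15 (shape, metal) combinations acting as pigeonholes.
With 15 × 4 = 60 keys we could place exactly 4 in each, with no (shape, metal) pair reaching 5.
One more forces some (shape, metal) pair to hold 5, so 60 + 1 = 61.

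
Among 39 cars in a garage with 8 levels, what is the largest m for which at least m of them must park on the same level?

The 39 cars fall into 8 levels.
If each of the 8 levels held at most 4, the total would be at most 8 × 4 = 32 < 39, a contradiction.
So at least one holds ⌈39/8⌉ = 5.

5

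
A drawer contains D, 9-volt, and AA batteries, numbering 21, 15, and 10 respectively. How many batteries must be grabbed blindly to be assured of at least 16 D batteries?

41

The worst case draws every non-D battery first: 15 + 10 = 25.
The next 16 draws are then forced to be D, giving 25 + 16 = 41.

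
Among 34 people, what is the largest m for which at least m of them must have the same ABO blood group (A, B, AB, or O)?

9

The 34 people fall into 4 ABO blood groups.
If each of the 4 ABO blood groups held at most 8, the total would be at most 4 × 8 = 32 < 34, a contradiction.
So at least one holds ⌈34/4⌉ = 9.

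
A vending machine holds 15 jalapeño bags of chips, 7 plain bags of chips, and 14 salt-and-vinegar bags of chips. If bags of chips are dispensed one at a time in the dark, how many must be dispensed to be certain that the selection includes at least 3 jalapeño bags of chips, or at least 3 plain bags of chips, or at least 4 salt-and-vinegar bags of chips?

Each of the 3 flavors has its own threshold; avoid all of them simultaneously.
The worst case stops just short of every target: 2 jalapeño, 2 plain, 3 salt-and-vinegar — 2 + 2 + 3 = 7 bags of chips.
One more bag of chips must push some flavor to its target, so 7 + 1 = 8.

8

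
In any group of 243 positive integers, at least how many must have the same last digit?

25

The 243 positive integers fall into 10 possible last digits.
If each of the 10 possible last digits held at most 24, the total would be at most 10 × 24 = 240 < 243, a contradiction.
So at least one holds ⌈243/10⌉ = 25.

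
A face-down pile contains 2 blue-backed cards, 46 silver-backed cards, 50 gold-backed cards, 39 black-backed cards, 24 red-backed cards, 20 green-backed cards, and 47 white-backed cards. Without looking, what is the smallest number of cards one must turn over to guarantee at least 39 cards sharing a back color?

In the worst case we take at most 38 of each back color, but all 2 blue-backed, all 24 red-backed, and all 20 green-backed (fewer than 38), giving 2 + 38 + 38 + 38 + 24 + 20 + 38 = 198.
One more card then forces some back color to 39, so 198 + 1 = 199.

199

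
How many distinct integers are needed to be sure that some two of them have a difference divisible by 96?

97

Two integers differ by a multiple of 96 exactly when they share a remainder mod 96.
There are 96 residue classes mod 96, so 96 integers can all lie in distinct classes.
One more integer must repeat a residue, giving a difference divisible by 96. So n = 96 + 1 = 97.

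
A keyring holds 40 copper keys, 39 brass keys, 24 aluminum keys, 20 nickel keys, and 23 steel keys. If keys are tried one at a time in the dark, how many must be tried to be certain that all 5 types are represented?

The hardest type to obtain is nickel: we could draw every other key first — 146 − 20 = 126 keys — without a single nickel one.
The next draw must be nickel, so 126 + 1 = 127.

127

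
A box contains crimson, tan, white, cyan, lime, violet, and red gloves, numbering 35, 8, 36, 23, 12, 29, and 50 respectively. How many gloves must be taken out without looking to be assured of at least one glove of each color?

186

The hardest color to obtain is tan: we could draw every other glove first — 193 − 8 = 185 gloves — without a single tan one.
The next draw must be tan, so 185 + 1 = 186.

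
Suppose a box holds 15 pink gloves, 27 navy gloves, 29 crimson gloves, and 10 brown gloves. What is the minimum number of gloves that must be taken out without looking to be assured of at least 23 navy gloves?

To avoid navy gloves as long as possible, exhaust the other 3 colors first.
The worst case draws every non-navy glove first: 15 + 29 + 10 = 54.
The next 23 draws are then forced to be navy, giving 54 + 23 = 77.

77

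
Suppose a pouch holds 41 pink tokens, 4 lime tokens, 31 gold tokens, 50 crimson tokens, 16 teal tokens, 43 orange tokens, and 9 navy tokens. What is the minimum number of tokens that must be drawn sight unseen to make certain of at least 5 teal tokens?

183

The worst case draws every non-teal token first: 41 + 4 + 31 + 50 + 43 + 9 = 178.
The next 5 draws are then forced to be teal, giving 178 + 5 = 183.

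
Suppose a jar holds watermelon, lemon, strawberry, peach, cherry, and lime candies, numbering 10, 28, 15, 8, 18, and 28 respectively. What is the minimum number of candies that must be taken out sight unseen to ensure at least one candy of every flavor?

100

The hardest flavor to obtain is peach: we could draw every other candy first — 107 − 8 = 99 candies — without a single peach one.
The next draw must be peach, so 99 + 1 = 100.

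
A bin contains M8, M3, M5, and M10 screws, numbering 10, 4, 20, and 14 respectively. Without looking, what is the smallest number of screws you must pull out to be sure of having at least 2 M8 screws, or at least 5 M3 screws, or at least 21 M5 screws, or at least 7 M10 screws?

The worst case stops just short of every target: 1 M8, 4 M3, 20 M5, 6 M10 — 1 + 4 + 20 + 6 = 31 screws.
One more screw must push some size to its target, so 31 + 1 = 32.

32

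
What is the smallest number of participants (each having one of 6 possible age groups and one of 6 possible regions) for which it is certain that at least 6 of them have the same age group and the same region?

There are 6 × 6 = 36 (age group, region) combinations acting as pigeonholes.
With 36 × 5 = 180 participants we could place exactly 5 in each, with no (age group, region) pair reaching 6.
One more forces some (age group, region) pair to hold 6, so 180 + 1 = 181.

181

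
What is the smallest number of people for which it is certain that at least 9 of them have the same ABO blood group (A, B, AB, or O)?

33

There are 4 ABO blood groups acting as pigeonholes.
With 4 × 8 = 32 people we could place exactly 8 in each, with no class reaching 9.
One more forces some class to hold 9, so 32 + 1 = 33.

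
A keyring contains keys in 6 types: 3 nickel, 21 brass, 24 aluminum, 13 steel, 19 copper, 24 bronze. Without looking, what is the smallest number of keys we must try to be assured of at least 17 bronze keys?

The worst case draws every non-bronze key first: 3 + 21 + 24 + 13 + 19 = 80.
The next 17 draws are then forced to be bronze, giving 80 + 17 = 97.

97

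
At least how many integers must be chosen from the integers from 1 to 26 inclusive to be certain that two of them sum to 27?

Partition {1, …, 26} into 13 pairs: {1,26}, {2,25}, …, {13,14}.
Choosing 13 integers — say the integers 1 through 13 — takes one from each pair and avoids the property.
Choosing 14 forces two into the same pair by pigeonhole, and those sum to 27. So 14.

14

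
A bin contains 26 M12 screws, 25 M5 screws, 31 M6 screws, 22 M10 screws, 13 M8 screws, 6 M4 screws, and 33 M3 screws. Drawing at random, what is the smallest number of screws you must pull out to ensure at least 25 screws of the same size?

Treat the 7 sizes as pigeonholes.
In the worst case we take at most 24 of each size, but all 22 M10, all 13 M8, and all 6 M4 (fewer than 24), giving 24 + 24 + 24 + 22 + 13 + 6 + 24 = 137.
One more screw then forces some size to 25, so 137 + 1 = 138.

138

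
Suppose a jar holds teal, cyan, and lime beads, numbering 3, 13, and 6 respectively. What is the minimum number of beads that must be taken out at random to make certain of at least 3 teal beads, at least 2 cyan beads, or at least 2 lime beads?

Each of the 3 colors has its own threshold; avoid all of them simultaneously.
The worst case stops just short of every target: 2 teal, 1 cyan, 1 lime — 2 + 1 + 1 = 4 beads.
One more bead must push some color to its target, so 4 + 1 = 5.

5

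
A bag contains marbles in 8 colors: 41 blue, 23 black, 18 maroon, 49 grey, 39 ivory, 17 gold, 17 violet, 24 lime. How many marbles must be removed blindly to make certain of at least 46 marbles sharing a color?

225

Treat the 8 colors as pigeonholes.
In the worst case we take at most 45 of each color, but all 41 blue, all 23 black, all 18 maroon, all 39 ivory, all 17 gold, all 17 violet, and all 24 lime (fewer than 45), giving 41 + 23 + 18 + 45 + 39 + 17 + 17 + 24 = 224.
One more marble then forces some color to 46, so 224 + 1 = 225.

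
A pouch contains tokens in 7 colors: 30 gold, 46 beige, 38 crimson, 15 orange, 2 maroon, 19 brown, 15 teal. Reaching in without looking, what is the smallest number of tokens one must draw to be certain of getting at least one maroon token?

164

The worst case draws every non-maroon token first: 30 + 46 + 38 + 15 + 19 + 15 = 163.
The next draw is then forced to be maroon, giving 163 + 1 = 164.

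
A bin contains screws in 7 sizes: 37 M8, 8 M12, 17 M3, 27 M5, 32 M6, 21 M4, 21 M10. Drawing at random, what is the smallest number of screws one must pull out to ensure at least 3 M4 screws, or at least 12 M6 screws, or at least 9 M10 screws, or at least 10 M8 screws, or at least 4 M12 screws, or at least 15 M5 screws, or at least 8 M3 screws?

55

The worst case stops just short of every target: 9 M8, 3 M12, 7 M3, 14 M5, 11 M6, 2 M4, 8 M10 — 9 + 3 + 7 + 14 + 11 + 2 + 8 = 54 screws.
One more screw must push some size to its target, so 54 + 1 = 55.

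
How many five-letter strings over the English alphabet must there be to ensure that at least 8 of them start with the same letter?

There are 26 possible first letters acting as pigeonholes.
With 26 × 7 = 182 five-letter strings over the English alphabet we could place exactly 7 in each, with no class reaching 8.
One more forces some class to hold 8, so 182 + 1 = 183.

183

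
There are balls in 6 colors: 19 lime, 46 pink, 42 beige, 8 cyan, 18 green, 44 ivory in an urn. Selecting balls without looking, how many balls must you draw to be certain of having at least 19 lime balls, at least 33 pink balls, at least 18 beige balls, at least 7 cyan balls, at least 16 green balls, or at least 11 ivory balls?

99

The worst case stops just short of every target: 18 lime, 32 pink, 17 beige, 6 cyan, 15 green, 10 ivory — 18 + 32 + 17 + 6 + 15 + 10 = 98 balls.
One more ball must push some color to its target, so 98 + 1 = 99.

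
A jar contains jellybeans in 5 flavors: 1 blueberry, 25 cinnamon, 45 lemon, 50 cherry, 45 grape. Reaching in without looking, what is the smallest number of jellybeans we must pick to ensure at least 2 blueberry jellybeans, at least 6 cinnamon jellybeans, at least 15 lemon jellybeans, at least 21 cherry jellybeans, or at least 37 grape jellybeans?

The worst case stops just short of every target: 1 blueberry, 5 cinnamon, 14 lemon, 20 cherry, 36 grape — 1 + 5 + 14 + 20 + 36 = 76 jellybeans.
One more jellybean must push some flavor to its target, so 76 + 1 = 77.

77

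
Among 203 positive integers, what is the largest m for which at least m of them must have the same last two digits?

The 203 positive integers fall into 100 possible two-digit endings.
If each of the 100 possible two-digit endings held at most 2, the total would be at most 100 × 2 = 200 < 203, a contradiction.
So at least one holds ⌈203/100⌉ = 3.

3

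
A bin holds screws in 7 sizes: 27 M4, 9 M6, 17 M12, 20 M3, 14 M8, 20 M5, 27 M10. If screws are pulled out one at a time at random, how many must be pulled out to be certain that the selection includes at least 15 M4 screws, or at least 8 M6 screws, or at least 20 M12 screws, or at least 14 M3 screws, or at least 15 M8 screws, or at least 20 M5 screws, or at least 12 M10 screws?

96

Each of the 7 sizes has its own threshold; avoid all of them simultaneously.
The worst case stops just short of every target: 14 M4, 7 M6, all 17 M12, 13 M3, 14 M8, 19 M5, 11 M10 — 14 + 7 + 17 + 13 + 14 + 19 + 11 = 95 screws.
One more screw must push some size to its target, so 95 + 1 = 96.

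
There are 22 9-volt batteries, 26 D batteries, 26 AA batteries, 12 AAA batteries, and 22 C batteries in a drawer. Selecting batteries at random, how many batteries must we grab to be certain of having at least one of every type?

97

The hardest type to obtain is AAA: we could draw every other battery first — 108 − 12 = 96 batteries — without a single AAA one.
The next draw must be AAA, so 96 + 1 = 97.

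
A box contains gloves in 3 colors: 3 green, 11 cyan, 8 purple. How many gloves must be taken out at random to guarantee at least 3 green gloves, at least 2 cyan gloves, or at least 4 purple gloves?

7

Each of the 3 colors has its own threshold; avoid all of them simultaneously.
The worst case stops just short of every target: 2 green, 1 cyan, 3 purple — 2 + 1 + 3 = 6 gloves.
One more glove must push some color to its target, so 6 + 1 = 7.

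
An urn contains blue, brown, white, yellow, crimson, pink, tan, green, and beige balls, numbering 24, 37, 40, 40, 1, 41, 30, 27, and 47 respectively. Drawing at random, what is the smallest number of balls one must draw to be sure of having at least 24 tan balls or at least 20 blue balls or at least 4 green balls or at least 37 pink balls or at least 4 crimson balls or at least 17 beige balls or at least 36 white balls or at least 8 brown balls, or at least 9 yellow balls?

149

The worst case stops just short of every target: 19 blue, 7 brown, 35 white, 8 yellow, all 1 crimson, 36 pink, 23 tan, 3 green, 16 beige — 19 + 7 + 35 + 8 + 1 + 36 + 23 + 3 + 16 = 148 balls.
One more ball must push some color to its target, so 148 + 1 = 149.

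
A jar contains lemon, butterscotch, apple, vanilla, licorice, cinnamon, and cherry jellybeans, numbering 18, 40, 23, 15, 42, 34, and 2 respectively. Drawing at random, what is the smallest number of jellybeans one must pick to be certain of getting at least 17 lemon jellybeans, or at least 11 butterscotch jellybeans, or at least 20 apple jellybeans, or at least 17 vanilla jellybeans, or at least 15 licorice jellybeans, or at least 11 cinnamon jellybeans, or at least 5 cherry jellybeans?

87

The worst case stops just short of every target: 16 lemon, 10 butterscotch, 19 apple, all 15 vanilla, 14 licorice, 10 cinnamon, all 2 cherry — 16 + 10 + 19 + 15 + 14 + 10 + 2 = 86 jellybeans.
One more jellybean must push some flavor to its target, so 86 + 1 = 87.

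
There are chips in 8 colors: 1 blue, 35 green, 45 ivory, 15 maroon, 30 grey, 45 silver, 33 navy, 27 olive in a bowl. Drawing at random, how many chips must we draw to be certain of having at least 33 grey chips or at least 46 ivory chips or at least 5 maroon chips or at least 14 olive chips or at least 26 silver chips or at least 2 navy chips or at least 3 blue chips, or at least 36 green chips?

155

The worst case stops just short of every target: all 1 blue, 35 green, 45 ivory, 4 maroon, all 30 grey, 25 silver, 1 navy, 13 olive — 1 + 35 + 45 + 4 + 30 + 25 + 1 + 13 = 154 chips.
One more chip must push some color to its target, so 154 + 1 = 155.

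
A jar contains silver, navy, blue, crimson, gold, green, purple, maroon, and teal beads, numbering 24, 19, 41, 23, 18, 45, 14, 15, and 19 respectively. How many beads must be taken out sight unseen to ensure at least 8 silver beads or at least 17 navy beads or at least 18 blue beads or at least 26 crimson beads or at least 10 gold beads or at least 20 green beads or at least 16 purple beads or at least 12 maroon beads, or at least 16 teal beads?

132

Each of the 9 colors has its own threshold; avoid all of them simultaneously.
The worst case stops just short of every target: 7 silver, 16 navy, 17 blue, all 23 crimson, 9 gold, 19 green, all 14 purple, 11 maroon, 15 teal — 7 + 16 + 17 + 23 + 9 + 19 + 14 + 11 + 15 = 131 beads.
One more bead must push some color to its target, so 131 + 1 = 132.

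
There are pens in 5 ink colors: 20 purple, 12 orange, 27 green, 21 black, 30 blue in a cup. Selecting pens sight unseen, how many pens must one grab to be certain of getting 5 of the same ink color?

21

The worst case takes 4 pens of each ink color without reaching 5 of any: 5 × 4 = 20.
The next pen must bring some ink color to 5, so 20 + 1 = 21.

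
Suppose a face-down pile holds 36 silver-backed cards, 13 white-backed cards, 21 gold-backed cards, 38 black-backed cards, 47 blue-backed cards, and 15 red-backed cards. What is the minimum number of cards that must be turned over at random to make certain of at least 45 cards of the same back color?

In the worst case we take at most 44 of each back color, but all 36 silver-backed, all 13 white-backed, all 21 gold-backed, all 38 black-backed, and all 15 red-backed (fewer than 44), giving 36 + 13 + 21 + 38 + 44 + 15 = 167.
One more card then forces some back color to 45, so 167 + 1 = 168.

168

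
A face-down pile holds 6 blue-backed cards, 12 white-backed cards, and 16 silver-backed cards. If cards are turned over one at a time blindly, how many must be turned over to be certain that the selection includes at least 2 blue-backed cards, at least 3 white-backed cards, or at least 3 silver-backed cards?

6

Each of the 3 back colors has its own threshold; avoid all of them simultaneously.
The worst case stops just short of every target: 1 blue-backed, 2 white-backed, 2 silver-backed — 1 + 2 + 2 = 5 cards.
One more card must push some back color to its target, so 5 + 1 = 6.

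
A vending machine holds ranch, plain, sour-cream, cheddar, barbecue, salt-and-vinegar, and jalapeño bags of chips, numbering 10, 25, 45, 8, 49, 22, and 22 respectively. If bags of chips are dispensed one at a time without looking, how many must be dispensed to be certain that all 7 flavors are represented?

The hardest flavor to obtain is cheddar: we could draw every other bag of chips first — 181 − 8 = 173 bags of chips — without a single cheddar one.
The next draw must be cheddar, so 173 + 1 = 174.

174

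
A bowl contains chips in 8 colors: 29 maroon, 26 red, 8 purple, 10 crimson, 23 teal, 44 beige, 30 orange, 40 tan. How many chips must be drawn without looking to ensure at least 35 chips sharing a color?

In the worst case we take at most 34 of each color, but all 29 maroon, all 26 red, all 8 purple, all 10 crimson, all 23 teal, and all 30 orange (fewer than 34), giving 29 + 26 + 8 + 10 + 23 + 34 + 30 + 34 = 194.
One more chip then forces some color to 35, so 194 + 1 = 195.

195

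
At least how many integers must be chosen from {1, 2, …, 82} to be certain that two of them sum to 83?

42

Partition {1, …, 82} into 41 pairs: {1,82}, {2,81}, …, {41,42}.
Choosing 41 integers — say the integers 1 through 41 — takes one from each pair and avoids the property.
Choosing 42 forces two into the same pair by pigeonhole, and those sum to 83. So 42.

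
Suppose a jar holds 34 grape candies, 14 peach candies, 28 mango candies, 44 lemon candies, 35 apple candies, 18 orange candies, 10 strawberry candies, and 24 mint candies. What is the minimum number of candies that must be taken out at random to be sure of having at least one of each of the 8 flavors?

198

The hardest flavor to obtain is strawberry: we could draw every other candy first — 207 − 10 = 197 candies — without a single strawberry one.
The next draw must be strawberry, so 197 + 1 = 198.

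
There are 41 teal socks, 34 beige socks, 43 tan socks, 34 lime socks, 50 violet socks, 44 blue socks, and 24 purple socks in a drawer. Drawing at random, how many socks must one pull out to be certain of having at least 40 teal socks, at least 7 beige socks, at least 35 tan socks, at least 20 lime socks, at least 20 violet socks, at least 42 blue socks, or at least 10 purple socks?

168

Each of the 7 colors has its own threshold; avoid all of them simultaneously.
The worst case stops just short of every target: 39 teal, 6 beige, 34 tan, 19 lime, 19 violet, 41 blue, 9 purple — 39 + 6 + 34 + 19 + 19 + 41 + 9 = 167 socks.
One more sock must push some color to its target, so 167 + 1 = 168.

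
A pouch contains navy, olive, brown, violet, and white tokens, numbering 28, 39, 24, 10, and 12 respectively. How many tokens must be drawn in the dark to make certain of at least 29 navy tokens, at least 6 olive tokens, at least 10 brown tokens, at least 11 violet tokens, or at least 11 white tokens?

63

Each of the 5 colors has its own threshold; avoid all of them simultaneously.
The worst case stops just short of every target: 28 navy, 5 olive, 9 brown, 10 violet, 10 white — 28 + 5 + 9 + 10 + 10 = 62 tokens.
One more token must push some color to its target, so 62 + 1 = 63.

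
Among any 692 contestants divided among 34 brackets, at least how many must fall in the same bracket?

If each of the 34 brackets held at most 20, the total would be at most 34 × 20 = 680 < 692, a contradiction.
So at least one holds ⌈692/34⌉ = 21.

21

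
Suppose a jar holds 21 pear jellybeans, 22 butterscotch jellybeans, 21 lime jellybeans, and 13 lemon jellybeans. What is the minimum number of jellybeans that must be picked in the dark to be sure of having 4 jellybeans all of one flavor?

The worst case takes 3 jellybeans of each flavor without reaching 4 of any: 4 × 3 = 12.
The next jellybean must bring some flavor to 4, so 12 + 1 = 13.

13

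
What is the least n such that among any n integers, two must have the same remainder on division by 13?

14

Use the pigeonhole principle on residue classes: two integers differ by a multiple of 13 exactly when they share a remainder mod 13.
There are 13 residue classes mod 13, so 13 integers can all lie in distinct classes.
One more integer must repeat a residue, giving a difference divisible by 13. So n = 13 + 1 = 14.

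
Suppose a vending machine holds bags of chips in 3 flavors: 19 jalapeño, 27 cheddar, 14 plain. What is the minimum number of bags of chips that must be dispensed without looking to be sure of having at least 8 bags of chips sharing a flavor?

The worst case takes 7 bags of chips of each flavor without reaching 8 of any: 3 × 7 = 21.
The next bag of chips must bring some flavor to 8, so 21 + 1 = 22.

22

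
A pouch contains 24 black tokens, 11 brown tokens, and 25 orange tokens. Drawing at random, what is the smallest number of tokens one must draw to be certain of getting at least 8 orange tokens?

The worst case draws every non-orange token first: 24 + 11 = 35.
The next 8 draws are then forced to be orange, giving 35 + 8 = 43.

43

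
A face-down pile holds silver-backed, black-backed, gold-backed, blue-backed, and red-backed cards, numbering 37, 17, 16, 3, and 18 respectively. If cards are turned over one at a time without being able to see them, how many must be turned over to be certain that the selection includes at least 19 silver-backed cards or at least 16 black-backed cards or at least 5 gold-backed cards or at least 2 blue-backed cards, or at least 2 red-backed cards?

The worst case stops just short of every target: 18 silver-backed, 15 black-backed, 4 gold-backed, 1 blue-backed, 1 red-backed — 18 + 15 + 4 + 1 + 1 = 39 cards.
One more card must push some back color to its target, so 39 + 1 = 40.

40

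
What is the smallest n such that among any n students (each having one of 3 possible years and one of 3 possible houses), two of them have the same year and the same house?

There are 3 × 3 = 9 (year, house) combinations acting as pigeonholes.
With 9 students we could place one in each, avoiding any repeat.
One more forces some (year, house) pair to hold 2, so 9 + 1 = 10.

10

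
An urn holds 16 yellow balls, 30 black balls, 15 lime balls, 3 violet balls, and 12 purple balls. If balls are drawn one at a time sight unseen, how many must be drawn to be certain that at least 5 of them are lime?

To avoid lime balls as long as possible, exhaust the other 4 colors first.
The worst case draws every non-lime ball first: 16 + 30 + 3 + 12 = 61.
The next 5 draws are then forced to be lime, giving 61 + 5 = 66.

66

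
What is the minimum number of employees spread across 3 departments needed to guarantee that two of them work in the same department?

4

There are 3 departments acting as pigeonholes.
With 3 employees we could place one in each, avoiding any repeat.
One more forces some class to hold 2, so 3 + 1 = 4.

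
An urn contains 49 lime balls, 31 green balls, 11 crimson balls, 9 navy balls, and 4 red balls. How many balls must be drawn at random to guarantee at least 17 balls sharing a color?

Treat the 5 colors as pigeonholes.
In the worst case we take at most 16 of each color, but all 11 crimson, all 9 navy, and all 4 red (fewer than 16), giving 16 + 16 + 11 + 9 + 4 = 56.
One more ball then forces some color to 17, so 56 + 1 = 57.

57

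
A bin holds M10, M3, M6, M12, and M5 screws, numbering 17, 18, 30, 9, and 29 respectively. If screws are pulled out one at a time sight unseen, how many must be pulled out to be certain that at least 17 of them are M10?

The worst case draws every non-M10 screw first: 18 + 30 + 9 + 29 = 86.
The next 17 draws are then forced to be M10, giving 86 + 17 = 103.

103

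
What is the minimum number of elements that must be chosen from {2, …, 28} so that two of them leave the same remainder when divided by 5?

6

Group the integers by remainder mod 5; there are 5 residue classes, each nonempty in this range.
Choosing one from each class (5 integers) avoids any shared remainder.
One more choice must repeat a class, so two differ by a multiple of 5. Hence 5 + 1 = 6.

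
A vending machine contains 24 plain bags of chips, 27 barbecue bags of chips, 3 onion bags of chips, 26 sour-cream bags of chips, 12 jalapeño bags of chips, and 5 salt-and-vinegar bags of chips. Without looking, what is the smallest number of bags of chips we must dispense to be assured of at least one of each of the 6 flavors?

95

The hardest flavor to obtain is onion: we could draw every other bag of chips first — 97 − 3 = 94 bags of chips — without a single onion one.
The next draw must be onion, so 94 + 1 = 95.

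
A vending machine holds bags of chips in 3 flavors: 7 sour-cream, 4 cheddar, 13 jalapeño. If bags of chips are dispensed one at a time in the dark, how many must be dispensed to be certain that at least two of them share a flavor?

4

The worst case takes 1 bag of chips of each flavor without reaching 2 of any: 3 × 1 = 3.
The next bag of chips must bring some flavor to 2, so 3 + 1 = 4.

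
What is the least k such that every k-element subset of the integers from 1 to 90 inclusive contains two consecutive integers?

46

Partition {1, …, 90} into 45 pairs: {1,2}, {3,4}, …, {89,90}.
Choosing 45 integers — say the 45 even numbers 2, 4, …, 90 — takes one from each pair and avoids the property.
Choosing 46 forces two into the same pair by pigeonhole, and those are consecutive. So 46.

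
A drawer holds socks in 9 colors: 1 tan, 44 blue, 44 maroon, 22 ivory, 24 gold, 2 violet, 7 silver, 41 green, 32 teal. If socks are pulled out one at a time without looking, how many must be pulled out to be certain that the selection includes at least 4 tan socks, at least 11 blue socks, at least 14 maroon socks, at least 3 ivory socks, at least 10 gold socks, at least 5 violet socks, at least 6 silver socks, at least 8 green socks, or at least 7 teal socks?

56

The worst case stops just short of every target: all 1 tan, 10 blue, 13 maroon, 2 ivory, 9 gold, all 2 violet, 5 silver, 7 green, 6 teal — 1 + 10 + 13 + 2 + 9 + 2 + 5 + 7 + 6 = 55 socks.
One more sock must push some color to its target, so 55 + 1 = 56.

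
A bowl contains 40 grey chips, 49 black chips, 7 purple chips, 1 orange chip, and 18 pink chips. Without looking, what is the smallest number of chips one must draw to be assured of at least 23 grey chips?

To avoid grey chips as long as possible, exhaust the other 4 colors first.
The worst case draws every non-grey chip first: 49 + 7 + 1 + 18 = 75.
The next 23 draws are then forced to be grey, giving 75 + 23 = 98.

98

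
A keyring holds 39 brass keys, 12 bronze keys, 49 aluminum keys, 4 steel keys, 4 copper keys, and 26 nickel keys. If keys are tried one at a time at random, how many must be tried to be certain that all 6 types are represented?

The hardest type to obtain is steel: we could draw every other key first — 134 − 4 = 130 keys — without a single steel one.
The next draw must be steel, so 130 + 1 = 131.

131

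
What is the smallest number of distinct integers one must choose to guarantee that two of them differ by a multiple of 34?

Two integers differ by a multiple of 34 exactly when they share a remainder mod 34.
There are 34 residue classes mod 34, so 34 integers can all lie in distinct classes.
One more integer must repeat a residue, giving a difference divisible by 34. So n = 34 + 1 = 35.

35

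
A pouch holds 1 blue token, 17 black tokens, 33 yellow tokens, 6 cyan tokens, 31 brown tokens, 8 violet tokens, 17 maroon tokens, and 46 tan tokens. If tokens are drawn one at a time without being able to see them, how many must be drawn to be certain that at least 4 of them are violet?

To avoid violet tokens as long as possible, exhaust the other 7 colors first.
The worst case draws every non-violet token first: 1 + 17 + 33 + 6 + 31 + 17 + 46 = 151.
The next 4 draws are then forced to be violet, giving 151 + 4 = 155.

155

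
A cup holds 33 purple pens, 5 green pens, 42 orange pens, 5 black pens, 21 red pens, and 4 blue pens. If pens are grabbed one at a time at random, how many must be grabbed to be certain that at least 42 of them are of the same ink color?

In the worst case we take at most 41 of each ink color, but all 33 purple, all 5 green, all 5 black, all 21 red, and all 4 blue (fewer than 41), giving 33 + 5 + 41 + 5 + 21 + 4 = 109.
One more pen then forces some ink color to 42, so 109 + 1 = 110.

110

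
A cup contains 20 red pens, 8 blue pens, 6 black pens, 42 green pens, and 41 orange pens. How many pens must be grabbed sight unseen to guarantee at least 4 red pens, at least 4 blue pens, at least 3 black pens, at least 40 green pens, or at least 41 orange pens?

88

The worst case stops just short of every target: 3 red, 3 blue, 2 black, 39 green, 40 orange — 3 + 3 + 2 + 39 + 40 = 87 pens.
One more pen must push some ink color to its target, so 87 + 1 = 88.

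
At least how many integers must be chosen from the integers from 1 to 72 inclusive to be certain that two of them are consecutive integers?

37

Partition {1, …, 72} into 36 pairs: {1,2}, {3,4}, …, {71,72}.
Choosing 36 integers — say the 36 even numbers 2, 4, …, 72 — takes one from each pair and avoids the property.
Choosing 37 forces two into the same pair by pigeonhole, and those are consecutive. So 37.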